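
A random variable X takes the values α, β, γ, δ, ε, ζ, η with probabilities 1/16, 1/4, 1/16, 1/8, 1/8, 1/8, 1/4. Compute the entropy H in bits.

2.625 bits

Each probability is a power of 1/2, so log₂(1/p) is an integer.
H = Σ p·log₂(1/p) = 1/16·4 + 1/4·2 + 1/16·4 + 1/8·3 + 1/8·3 + 1/8·3 + 1/4·2 = 2.625 bits.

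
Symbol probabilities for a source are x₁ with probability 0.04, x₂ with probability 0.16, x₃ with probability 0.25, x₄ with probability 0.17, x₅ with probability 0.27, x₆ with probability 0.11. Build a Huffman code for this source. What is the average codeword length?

Repeatedly combine the two least-probable nodes; the expected code length is the sum of the merged weights.
merge 1/25 + 11/100 → 3/20
merge 3/20 + 4/25 → 31/100
merge 17/100 + 1/4 → 21/50
merge 27/100 + 31/100 → 29/50
merge 21/50 + 29/50 → 1
L = 3/20 + 31/100 + 21/50 + 29/50 + 1 = 123/50 = 2.46 bits/symbol.

2.46 bits/symbol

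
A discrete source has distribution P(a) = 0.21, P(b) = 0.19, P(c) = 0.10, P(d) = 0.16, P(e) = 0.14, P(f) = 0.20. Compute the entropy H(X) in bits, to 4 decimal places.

2.5448 bits

H = −Σ pᵢ log₂ pᵢ.
−0.21·log₂(0.21) = 0.4728
−0.19·log₂(0.19) = 0.4552
−0.10·log₂(0.10) = 0.3322
−0.16·log₂(0.16) = 0.4230
−0.14·log₂(0.14) = 0.3971
−0.20·log₂(0.20) = 0.4644
Sum ≈ 2.5448 → 2.5448 bits.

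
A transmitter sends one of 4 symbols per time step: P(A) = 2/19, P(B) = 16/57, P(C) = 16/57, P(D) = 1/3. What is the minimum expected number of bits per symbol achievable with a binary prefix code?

Repeatedly combine the two least-probable nodes; the expected code length is the sum of the merged weights.
merge 2/19 + 16/57 → 22/57
merge 16/57 + 1/3 → 35/57
merge 22/57 + 35/57 → 1
L = 22/57 + 35/57 + 1 = 2 bits/symbol.

2 bits/symbol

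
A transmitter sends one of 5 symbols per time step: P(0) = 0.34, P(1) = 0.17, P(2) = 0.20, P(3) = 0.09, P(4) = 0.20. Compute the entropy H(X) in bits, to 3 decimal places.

2.205 bits

H = −Σ pᵢ log₂ pᵢ.
−0.34·log₂(0.34) = 0.5292
−0.17·log₂(0.17) = 0.4346
−0.20·log₂(0.20) = 0.4644
−0.09·log₂(0.09) = 0.3127
−0.20·log₂(0.20) = 0.4644
Sum ≈ 2.2052 → 2.205 bits.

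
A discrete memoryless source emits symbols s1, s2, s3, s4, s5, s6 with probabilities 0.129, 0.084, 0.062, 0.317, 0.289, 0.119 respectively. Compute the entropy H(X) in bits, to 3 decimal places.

2.338 bits

H = −Σ pᵢ log₂ pᵢ.
−0.129·log₂(0.129) = 0.3811
−0.084·log₂(0.084) = 0.3002
−0.062·log₂(0.062) = 0.2487
−0.317·log₂(0.317) = 0.5254
−0.289·log₂(0.289) = 0.5176
−0.119·log₂(0.119) = 0.3654
Sum ≈ 2.3384 → 2.338 bits.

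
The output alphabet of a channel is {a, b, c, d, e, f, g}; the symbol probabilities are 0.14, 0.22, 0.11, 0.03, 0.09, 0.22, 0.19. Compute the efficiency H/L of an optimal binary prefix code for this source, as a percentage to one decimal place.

98.1%

Entropy H = −Σ p log₂ p ≈ 2.6282 bits.
Huffman merges: 3/100+9/100→3/25; 11/100+3/25→23/100; 7/50+19/100→33/100; 11/50+11/50→11/25; 23/100+33/100→14/25; 11/25+14/25→1. L = 67/25 ≈ 2.6800.
Efficiency = H/L = 2.6282/2.6800 = 98.1%.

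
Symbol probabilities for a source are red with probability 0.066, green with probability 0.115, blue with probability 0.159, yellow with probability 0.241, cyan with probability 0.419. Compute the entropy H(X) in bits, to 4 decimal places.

H = −Σ pᵢ log₂ pᵢ.
−0.066·log₂(0.066) = 0.2588
−0.115·log₂(0.115) = 0.3588
−0.159·log₂(0.159) = 0.4218
−0.241·log₂(0.241) = 0.4947
−0.419·log₂(0.419) = 0.5258
Sum ≈ 2.0600 → 2.0600 bits.

2.0600 bits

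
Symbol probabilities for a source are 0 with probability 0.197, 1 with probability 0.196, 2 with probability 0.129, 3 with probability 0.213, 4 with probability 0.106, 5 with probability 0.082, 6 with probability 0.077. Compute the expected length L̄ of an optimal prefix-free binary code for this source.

Repeatedly combine the two least-probable nodes; the expected code length is the sum of the merged weights.
merge 77/1000 + 41/500 → 159/1000
merge 53/500 + 129/1000 → 47/200
merge 159/1000 + 49/250 → 71/200
merge 197/1000 + 213/1000 → 41/100
merge 47/200 + 71/200 → 59/100
merge 41/100 + 59/100 → 1
L = 159/1000 + 47/200 + 71/200 + 41/100 + 59/100 + 1 = 2749/1000 = 2.749 bits/symbol.

2.749 bits/symbol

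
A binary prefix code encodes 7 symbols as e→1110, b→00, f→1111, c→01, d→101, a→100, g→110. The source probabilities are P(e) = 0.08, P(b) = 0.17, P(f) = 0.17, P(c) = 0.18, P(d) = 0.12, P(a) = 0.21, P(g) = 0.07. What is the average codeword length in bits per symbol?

L̄ = Σ pᵢ·ℓᵢ = 0.08·4 + 0.17·2 + 0.17·4 + 0.18·2 + 0.12·3 + 0.21·3 + 0.07·3 = 2.9 bits/symbol.

2.9 bits/symbol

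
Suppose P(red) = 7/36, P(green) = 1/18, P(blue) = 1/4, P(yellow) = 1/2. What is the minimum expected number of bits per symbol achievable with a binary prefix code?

1.75 bits/symbol

Repeatedly combine the two least-probable nodes; the expected code length is the sum of the merged weights.
merge 1/18 + 7/36 → 1/4
merge 1/4 + 1/4 → 1/2
merge 1/2 + 1/2 → 1
L = 1/4 + 1/2 + 1 = 7/4 = 1.75 bits/symbol.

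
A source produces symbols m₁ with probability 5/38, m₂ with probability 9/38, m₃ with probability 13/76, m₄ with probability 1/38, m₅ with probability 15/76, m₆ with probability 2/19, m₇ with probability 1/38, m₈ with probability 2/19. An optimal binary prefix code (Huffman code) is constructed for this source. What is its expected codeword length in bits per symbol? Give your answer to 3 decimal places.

2.776 bits/symbol

Repeatedly combine the two least-probable nodes; the expected code length is the sum of the merged weights.
merge 1/38 + 1/38 → 1/19
merge 1/19 + 2/19 → 3/19
merge 2/19 + 5/38 → 9/38
merge 3/19 + 13/76 → 25/76
merge 15/76 + 9/38 → 33/76
merge 9/38 + 25/76 → 43/76
merge 33/76 + 43/76 → 1
L = 1/19 + 3/19 + 9/38 + 25/76 + 33/76 + 43/76 + 1 = 211/76 ≈ 2.776 bits/symbol.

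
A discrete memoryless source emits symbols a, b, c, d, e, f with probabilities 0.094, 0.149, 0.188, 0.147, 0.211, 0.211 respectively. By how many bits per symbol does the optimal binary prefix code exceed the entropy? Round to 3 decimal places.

0.041 bits

Entropy H = −Σ p log₂ p ≈ 2.5371 bits.
Huffman merges: 47/500+147/1000→241/1000; 149/1000+47/250→337/1000; 211/1000+211/1000→211/500; 241/1000+337/1000→289/500; 211/500+289/500→1. L = 1289/500 ≈ 2.5780.
L − H = 2.5780 − 2.5371 = 0.041 bits.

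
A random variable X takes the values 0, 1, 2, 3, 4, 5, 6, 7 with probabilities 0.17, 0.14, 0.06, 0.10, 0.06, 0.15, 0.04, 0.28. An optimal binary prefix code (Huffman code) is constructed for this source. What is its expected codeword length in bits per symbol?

Repeatedly combine the two least-probable nodes; the expected code length is the sum of the merged weights.
merge 1/25 + 3/50 → 1/10
merge 3/50 + 1/10 → 4/25
merge 1/10 + 7/50 → 6/25
merge 3/20 + 4/25 → 31/100
merge 17/100 + 6/25 → 41/100
merge 7/25 + 31/100 → 59/100
merge 41/100 + 59/100 → 1
L = 1/10 + 4/25 + 6/25 + 31/100 + 41/100 + 59/100 + 1 = 281/100 = 2.81 bits/symbol.

2.81 bits/symbol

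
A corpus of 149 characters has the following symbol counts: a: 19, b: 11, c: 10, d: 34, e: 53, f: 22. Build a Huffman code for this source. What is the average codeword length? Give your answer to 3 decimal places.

2.409 bits/symbol

Probabilities are the counts divided by 149.
Repeatedly combine the two least-probable nodes; the expected code length is the sum of the merged weights.
merge 10/149 + 11/149 → 21/149
merge 19/149 + 21/149 → 40/149
merge 22/149 + 34/149 → 56/149
merge 40/149 + 53/149 → 93/149
merge 56/149 + 93/149 → 1
L = 21/149 + 40/149 + 56/149 + 93/149 + 1 = 359/149 ≈ 2.409 bits/symbol.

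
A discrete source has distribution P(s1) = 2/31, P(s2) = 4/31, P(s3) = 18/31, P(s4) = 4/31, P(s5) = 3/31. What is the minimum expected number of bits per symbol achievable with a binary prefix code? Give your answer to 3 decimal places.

1.839 bits/symbol

Repeatedly combine the two least-probable nodes; the expected code length is the sum of the merged weights.
merge 2/31 + 3/31 → 5/31
merge 4/31 + 4/31 → 8/31
merge 5/31 + 8/31 → 13/31
merge 13/31 + 18/31 → 1
L = 5/31 + 8/31 + 13/31 + 1 = 57/31 ≈ 1.839 bits/symbol.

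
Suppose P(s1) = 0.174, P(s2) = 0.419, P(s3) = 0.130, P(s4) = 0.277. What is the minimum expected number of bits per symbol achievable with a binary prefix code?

1.885 bits/symbol

Repeatedly combine the two least-probable nodes; the expected code length is the sum of the merged weights.
merge 13/100 + 87/500 → 38/125
merge 277/1000 + 38/125 → 581/1000
merge 419/1000 + 581/1000 → 1
L = 38/125 + 581/1000 + 1 = 377/200 = 1.885 bits/symbol.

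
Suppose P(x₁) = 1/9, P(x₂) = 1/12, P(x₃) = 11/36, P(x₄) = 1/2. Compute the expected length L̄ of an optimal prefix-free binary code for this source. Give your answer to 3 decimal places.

1.694 bits/symbol

Repeatedly combine the two least-probable nodes; the expected code length is the sum of the merged weights.
merge 1/12 + 1/9 → 7/36
merge 7/36 + 11/36 → 1/2
merge 1/2 + 1/2 → 1
L = 7/36 + 1/2 + 1 = 61/36 ≈ 1.694 bits/symbol.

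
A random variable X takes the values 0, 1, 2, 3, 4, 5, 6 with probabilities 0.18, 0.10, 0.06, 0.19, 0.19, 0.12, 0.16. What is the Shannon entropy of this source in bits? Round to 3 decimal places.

H = −Σ pᵢ log₂ pᵢ.
−0.18·log₂(0.18) = 0.4453
−0.10·log₂(0.10) = 0.3322
−0.06·log₂(0.06) = 0.2435
−0.19·log₂(0.19) = 0.4552
−0.19·log₂(0.19) = 0.4552
−0.12·log₂(0.12) = 0.3671
−0.16·log₂(0.16) = 0.4230
Sum ≈ 2.7216 → 2.722 bits.

2.722 bits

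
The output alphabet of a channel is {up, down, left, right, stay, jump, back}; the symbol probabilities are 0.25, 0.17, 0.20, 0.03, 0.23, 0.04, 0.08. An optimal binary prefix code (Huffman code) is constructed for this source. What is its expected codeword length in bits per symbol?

2.54 bits/symbol

Repeatedly combine the two least-probable nodes; the expected code length is the sum of the merged weights.
merge 3/100 + 1/25 → 7/100
merge 7/100 + 2/25 → 3/20
merge 3/20 + 17/100 → 8/25
merge 1/5 + 23/100 → 43/100
merge 1/4 + 8/25 → 57/100
merge 43/100 + 57/100 → 1
L = 7/100 + 3/20 + 8/25 + 43/100 + 57/100 + 1 = 127/50 = 2.54 bits/symbol.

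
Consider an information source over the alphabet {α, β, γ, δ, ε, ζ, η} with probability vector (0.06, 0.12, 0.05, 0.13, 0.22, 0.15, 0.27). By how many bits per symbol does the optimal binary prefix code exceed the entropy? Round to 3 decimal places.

0.010 bits

Entropy H = −Σ p log₂ p ≈ 2.6105 bits.
Huffman merges: 1/20+3/50→11/100; 11/100+3/25→23/100; 13/100+3/20→7/25; 11/50+23/100→9/20; 27/100+7/25→11/20; 9/20+11/20→1. L = 131/50 ≈ 2.6200.
L − H = 2.6200 − 2.6105 = 0.010 bits.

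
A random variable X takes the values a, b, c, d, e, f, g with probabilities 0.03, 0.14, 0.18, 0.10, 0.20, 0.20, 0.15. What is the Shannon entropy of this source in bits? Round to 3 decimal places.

2.666 bits

H = −Σ pᵢ log₂ pᵢ.
−0.03·log₂(0.03) = 0.1518
−0.14·log₂(0.14) = 0.3971
−0.18·log₂(0.18) = 0.4453
−0.10·log₂(0.10) = 0.3322
−0.20·log₂(0.20) = 0.4644
−0.20·log₂(0.20) = 0.4644
−0.15·log₂(0.15) = 0.4105
Sum ≈ 2.6657 → 2.666 bits.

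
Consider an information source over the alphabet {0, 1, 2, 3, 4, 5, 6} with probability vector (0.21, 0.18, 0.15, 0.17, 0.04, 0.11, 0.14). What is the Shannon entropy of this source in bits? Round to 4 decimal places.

H = −Σ pᵢ log₂ pᵢ.
−0.21·log₂(0.21) = 0.4728
−0.18·log₂(0.18) = 0.4453
−0.15·log₂(0.15) = 0.4105
−0.17·log₂(0.17) = 0.4346
−0.04·log₂(0.04) = 0.1858
−0.11·log₂(0.11) = 0.3503
−0.14·log₂(0.14) = 0.3971
Sum ≈ 2.6964 → 2.6964 bits.

2.6964 bits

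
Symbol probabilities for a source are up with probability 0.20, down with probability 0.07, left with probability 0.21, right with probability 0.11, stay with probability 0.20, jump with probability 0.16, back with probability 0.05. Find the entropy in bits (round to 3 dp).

2.660 bits

H = −Σ pᵢ log₂ pᵢ.
−0.20·log₂(0.20) = 0.4644
−0.07·log₂(0.07) = 0.2686
−0.21·log₂(0.21) = 0.4728
−0.11·log₂(0.11) = 0.3503
−0.20·log₂(0.20) = 0.4644
−0.16·log₂(0.16) = 0.4230
−0.05·log₂(0.05) = 0.2161
Sum ≈ 2.6595 → 2.660 bits.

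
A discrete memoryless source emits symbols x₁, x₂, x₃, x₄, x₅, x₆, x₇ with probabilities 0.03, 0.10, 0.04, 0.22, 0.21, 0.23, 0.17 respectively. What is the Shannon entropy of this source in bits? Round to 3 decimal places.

2.545 bits

H = −Σ pᵢ log₂ pᵢ.
−0.03·log₂(0.03) = 0.1518
−0.10·log₂(0.10) = 0.3322
−0.04·log₂(0.04) = 0.1858
−0.22·log₂(0.22) = 0.4806
−0.21·log₂(0.21) = 0.4728
−0.23·log₂(0.23) = 0.4877
−0.17·log₂(0.17) = 0.4346
Sum ≈ 2.5454 → 2.545 bits.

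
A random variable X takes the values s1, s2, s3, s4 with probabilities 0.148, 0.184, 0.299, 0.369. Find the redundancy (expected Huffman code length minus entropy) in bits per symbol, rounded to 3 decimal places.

Entropy H = −Σ p log₂ p ≈ 1.9088 bits.
Huffman merges: 37/250+23/125→83/250; 299/1000+83/250→631/1000; 369/1000+631/1000→1. L = 1963/1000 ≈ 1.9630.
L − H = 1.9630 − 1.9088 = 0.054 bits.

0.054 bits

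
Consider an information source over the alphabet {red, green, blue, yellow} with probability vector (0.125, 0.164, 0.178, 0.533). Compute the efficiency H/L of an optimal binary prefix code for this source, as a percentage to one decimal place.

98.5%

Entropy H = −Σ p log₂ p ≈ 1.7298 bits.
Huffman merges: 1/8+41/250→289/1000; 89/500+289/1000→467/1000; 467/1000+533/1000→1. L = 439/250 ≈ 1.7560.
Efficiency = H/L = 1.7298/1.7560 = 98.5%.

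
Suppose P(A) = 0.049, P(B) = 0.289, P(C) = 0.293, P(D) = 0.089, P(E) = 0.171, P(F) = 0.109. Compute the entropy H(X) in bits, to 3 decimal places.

2.345 bits

H = −Σ pᵢ log₂ pᵢ.
−0.049·log₂(0.049) = 0.2132
−0.289·log₂(0.289) = 0.5176
−0.293·log₂(0.293) = 0.5189
−0.089·log₂(0.089) = 0.3106
−0.171·log₂(0.171) = 0.4357
−0.109·log₂(0.109) = 0.3485
Sum ≈ 2.3445 → 2.345 bits.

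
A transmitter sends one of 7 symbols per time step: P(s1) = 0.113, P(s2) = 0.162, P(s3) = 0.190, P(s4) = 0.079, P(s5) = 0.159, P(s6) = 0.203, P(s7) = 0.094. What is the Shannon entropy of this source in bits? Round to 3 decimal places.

2.735 bits

H = −Σ pᵢ log₂ pᵢ.
−0.113·log₂(0.113) = 0.3555
−0.162·log₂(0.162) = 0.4254
−0.190·log₂(0.190) = 0.4552
−0.079·log₂(0.079) = 0.2893
−0.159·log₂(0.159) = 0.4218
−0.203·log₂(0.203) = 0.4670
−0.094·log₂(0.094) = 0.3207
Sum ≈ 2.7348 → 2.735 bits.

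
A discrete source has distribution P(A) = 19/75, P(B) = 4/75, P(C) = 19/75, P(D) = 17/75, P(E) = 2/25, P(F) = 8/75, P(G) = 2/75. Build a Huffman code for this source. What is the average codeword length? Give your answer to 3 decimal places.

2.507 bits/symbol

Repeatedly combine the two least-probable nodes; the expected code length is the sum of the merged weights.
merge 2/75 + 4/75 → 2/25
merge 2/25 + 2/25 → 4/25
merge 8/75 + 4/25 → 4/15
merge 17/75 + 19/75 → 12/25
merge 19/75 + 4/15 → 13/25
merge 12/25 + 13/25 → 1
L = 2/25 + 4/25 + 4/15 + 12/25 + 13/25 + 1 = 188/75 ≈ 2.507 bits/symbol.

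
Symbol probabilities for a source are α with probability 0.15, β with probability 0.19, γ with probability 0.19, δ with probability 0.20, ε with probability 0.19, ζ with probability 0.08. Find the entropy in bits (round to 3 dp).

H = −Σ pᵢ log₂ pᵢ.
−0.15·log₂(0.15) = 0.4105
−0.19·log₂(0.19) = 0.4552
−0.19·log₂(0.19) = 0.4552
−0.20·log₂(0.20) = 0.4644
−0.19·log₂(0.19) = 0.4552
−0.08·log₂(0.08) = 0.2915
Sum ≈ 2.5321 → 2.532 bits.

2.532 bits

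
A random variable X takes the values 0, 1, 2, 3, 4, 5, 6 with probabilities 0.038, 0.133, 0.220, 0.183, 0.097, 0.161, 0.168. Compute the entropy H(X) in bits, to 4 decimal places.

2.6784 bits

H = −Σ pᵢ log₂ pᵢ.
−0.038·log₂(0.038) = 0.1793
−0.133·log₂(0.133) = 0.3871
−0.220·log₂(0.220) = 0.4806
−0.183·log₂(0.183) = 0.4484
−0.097·log₂(0.097) = 0.3265
−0.161·log₂(0.161) = 0.4242
−0.168·log₂(0.168) = 0.4323
Sum ≈ 2.6784 → 2.6784 bits.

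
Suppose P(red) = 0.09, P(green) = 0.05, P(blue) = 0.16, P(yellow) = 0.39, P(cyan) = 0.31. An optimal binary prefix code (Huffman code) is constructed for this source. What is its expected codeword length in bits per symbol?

2.05 bits/symbol

Repeatedly combine the two least-probable nodes; the expected code length is the sum of the merged weights.
merge 1/20 + 9/100 → 7/50
merge 7/50 + 4/25 → 3/10
merge 3/10 + 31/100 → 61/100
merge 39/100 + 61/100 → 1
L = 7/50 + 3/10 + 61/100 + 1 = 41/20 = 2.05 bits/symbol.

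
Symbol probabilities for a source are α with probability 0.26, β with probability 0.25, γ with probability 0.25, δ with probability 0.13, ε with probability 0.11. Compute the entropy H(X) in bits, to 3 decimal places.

2.238 bits

H = −Σ pᵢ log₂ pᵢ.
−0.26·log₂(0.26) = 0.5053
−0.25·log₂(0.25) = 0.5000
−0.25·log₂(0.25) = 0.5000
−0.13·log₂(0.13) = 0.3826
−0.11·log₂(0.11) = 0.3503
Sum ≈ 2.2382 → 2.238 bits.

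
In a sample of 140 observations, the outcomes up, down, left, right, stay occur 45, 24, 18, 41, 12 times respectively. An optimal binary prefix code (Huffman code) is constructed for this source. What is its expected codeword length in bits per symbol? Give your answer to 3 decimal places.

Probabilities are the counts divided by 140.
Repeatedly combine the two least-probable nodes; the expected code length is the sum of the merged weights.
merge 3/35 + 9/70 → 3/14
merge 6/35 + 3/14 → 27/70
merge 41/140 + 9/28 → 43/70
merge 27/70 + 43/70 → 1
L = 3/14 + 27/70 + 43/70 + 1 = 31/14 ≈ 2.214 bits/symbol.

2.214 bits/symbol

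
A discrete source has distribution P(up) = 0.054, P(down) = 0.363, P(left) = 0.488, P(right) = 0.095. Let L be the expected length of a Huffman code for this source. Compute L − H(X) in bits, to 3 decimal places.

0.075 bits

Entropy H = −Σ p log₂ p ≈ 1.5858 bits.
Huffman merges: 27/500+19/200→149/1000; 149/1000+363/1000→64/125; 61/125+64/125→1. L = 1661/1000 ≈ 1.6610.
L − H = 1.6610 − 1.5858 = 0.075 bits.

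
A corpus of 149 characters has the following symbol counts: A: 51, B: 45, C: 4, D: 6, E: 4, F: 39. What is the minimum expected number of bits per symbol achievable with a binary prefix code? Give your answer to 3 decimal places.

Probabilities are the counts divided by 149.
Repeatedly combine the two least-probable nodes; the expected code length is the sum of the merged weights.
merge 4/149 + 4/149 → 8/149
merge 6/149 + 8/149 → 14/149
merge 14/149 + 39/149 → 53/149
merge 45/149 + 51/149 → 96/149
merge 53/149 + 96/149 → 1
L = 8/149 + 14/149 + 53/149 + 96/149 + 1 = 320/149 ≈ 2.148 bits/symbol.

2.148 bits/symbol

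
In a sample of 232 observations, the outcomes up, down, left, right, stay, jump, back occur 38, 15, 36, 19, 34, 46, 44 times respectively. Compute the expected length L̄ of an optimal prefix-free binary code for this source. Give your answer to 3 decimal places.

Probabilities are the counts divided by 232.
Repeatedly combine the two least-probable nodes; the expected code length is the sum of the merged weights.
merge 15/232 + 19/232 → 17/116
merge 17/116 + 17/116 → 17/58
merge 9/58 + 19/116 → 37/116
merge 11/58 + 23/116 → 45/116
merge 17/58 + 37/116 → 71/116
merge 45/116 + 71/116 → 1
L = 17/116 + 17/58 + 37/116 + 45/116 + 71/116 + 1 = 80/29 ≈ 2.759 bits/symbol.

2.759 bits/symbol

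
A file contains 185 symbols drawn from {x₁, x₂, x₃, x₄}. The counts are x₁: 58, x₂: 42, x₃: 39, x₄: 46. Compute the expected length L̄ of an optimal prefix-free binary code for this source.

Probabilities are the counts divided by 185.
Repeatedly combine the two least-probable nodes; the expected code length is the sum of the merged weights.
merge 39/185 + 42/185 → 81/185
merge 46/185 + 58/185 → 104/185
merge 81/185 + 104/185 → 1
L = 81/185 + 104/185 + 1 = 2 bits/symbol.

2 bits/symbol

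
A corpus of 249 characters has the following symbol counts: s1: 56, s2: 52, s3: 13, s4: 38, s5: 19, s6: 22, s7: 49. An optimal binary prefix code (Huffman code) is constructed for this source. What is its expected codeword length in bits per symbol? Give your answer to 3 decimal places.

Probabilities are the counts divided by 249.
Repeatedly combine the two least-probable nodes; the expected code length is the sum of the merged weights.
merge 13/249 + 19/249 → 32/249
merge 22/249 + 32/249 → 18/83
merge 38/249 + 49/249 → 29/83
merge 52/249 + 18/83 → 106/249
merge 56/249 + 29/83 → 143/249
merge 106/249 + 143/249 → 1
L = 32/249 + 18/83 + 29/83 + 106/249 + 143/249 + 1 = 671/249 ≈ 2.695 bits/symbol.

2.695 bits/symbol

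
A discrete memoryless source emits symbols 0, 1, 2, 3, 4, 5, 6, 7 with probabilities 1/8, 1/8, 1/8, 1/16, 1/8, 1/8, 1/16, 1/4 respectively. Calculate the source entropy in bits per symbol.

Each probability is a power of 1/2, so log₂(1/p) is an integer.
H = Σ p·log₂(1/p) = 1/8·3 + 1/8·3 + 1/8·3 + 1/16·4 + 1/8·3 + 1/8·3 + 1/16·4 + 1/4·2 = 2.875 bits.

2.875 bits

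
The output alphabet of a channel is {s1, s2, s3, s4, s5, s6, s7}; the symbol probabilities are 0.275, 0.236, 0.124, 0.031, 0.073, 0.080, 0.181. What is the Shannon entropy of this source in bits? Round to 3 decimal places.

2.546 bits

H = −Σ pᵢ log₂ pᵢ.
−0.275·log₂(0.275) = 0.5122
−0.236·log₂(0.236) = 0.4916
−0.124·log₂(0.124) = 0.3734
−0.031·log₂(0.031) = 0.1554
−0.073·log₂(0.073) = 0.2756
−0.080·log₂(0.080) = 0.2915
−0.181·log₂(0.181) = 0.4463
Sum ≈ 2.5461 → 2.546 bits.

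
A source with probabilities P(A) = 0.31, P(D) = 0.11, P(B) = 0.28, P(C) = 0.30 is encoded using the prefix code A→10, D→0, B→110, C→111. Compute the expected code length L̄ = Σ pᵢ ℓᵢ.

L̄ = Σ pᵢ·ℓᵢ = 0.31·2 + 0.11·1 + 0.28·3 + 0.30·3 = 2.47 bits/symbol.

2.47 bits/symbol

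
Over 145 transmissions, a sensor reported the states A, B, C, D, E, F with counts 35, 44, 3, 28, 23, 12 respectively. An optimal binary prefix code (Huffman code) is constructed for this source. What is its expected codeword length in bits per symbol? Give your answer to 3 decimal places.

2.366 bits/symbol

Probabilities are the counts divided by 145.
Repeatedly combine the two least-probable nodes; the expected code length is the sum of the merged weights.
merge 3/145 + 12/145 → 3/29
merge 3/29 + 23/145 → 38/145
merge 28/145 + 7/29 → 63/145
merge 38/145 + 44/145 → 82/145
merge 63/145 + 82/145 → 1
L = 3/29 + 38/145 + 63/145 + 82/145 + 1 = 343/145 ≈ 2.366 bits/symbol.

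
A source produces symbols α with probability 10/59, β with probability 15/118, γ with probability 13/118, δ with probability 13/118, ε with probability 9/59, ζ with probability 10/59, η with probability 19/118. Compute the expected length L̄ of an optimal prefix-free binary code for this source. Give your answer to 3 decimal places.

2.831 bits/symbol

Repeatedly combine the two least-probable nodes; the expected code length is the sum of the merged weights.
merge 13/118 + 13/118 → 13/59
merge 15/118 + 9/59 → 33/118
merge 19/118 + 10/59 → 39/118
merge 10/59 + 13/59 → 23/59
merge 33/118 + 39/118 → 36/59
merge 23/59 + 36/59 → 1
L = 13/59 + 33/118 + 39/118 + 23/59 + 36/59 + 1 = 167/59 ≈ 2.831 bits/symbol.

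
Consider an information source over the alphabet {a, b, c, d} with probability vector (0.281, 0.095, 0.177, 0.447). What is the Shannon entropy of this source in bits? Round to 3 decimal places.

1.799 bits

H = −Σ pᵢ log₂ pᵢ.
−0.281·log₂(0.281) = 0.5146
−0.095·log₂(0.095) = 0.3226
−0.177·log₂(0.177) = 0.4422
−0.447·log₂(0.447) = 0.5193
Sum ≈ 1.7987 → 1.799 bits.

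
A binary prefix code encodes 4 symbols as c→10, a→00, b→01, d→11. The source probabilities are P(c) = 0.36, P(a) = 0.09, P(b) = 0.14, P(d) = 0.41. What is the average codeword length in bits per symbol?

L̄ = Σ pᵢ·ℓᵢ = 0.36·2 + 0.09·2 + 0.14·2 + 0.41·2 = 2 bits/symbol.

2 bits/symbol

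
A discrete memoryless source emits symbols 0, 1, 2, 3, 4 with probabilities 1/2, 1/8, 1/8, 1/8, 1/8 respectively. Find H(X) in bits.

Each probability is a power of 1/2, so log₂(1/p) is an integer.
H = Σ p·log₂(1/p) = 1/2·1 + 1/8·3 + 1/8·3 + 1/8·3 + 1/8·3 = 2 bits.

2 bits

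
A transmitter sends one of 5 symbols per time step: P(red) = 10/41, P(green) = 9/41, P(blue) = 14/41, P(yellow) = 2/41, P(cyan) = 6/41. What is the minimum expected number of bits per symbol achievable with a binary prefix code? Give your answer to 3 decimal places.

Repeatedly combine the two least-probable nodes; the expected code length is the sum of the merged weights.
merge 2/41 + 6/41 → 8/41
merge 8/41 + 9/41 → 17/41
merge 10/41 + 14/41 → 24/41
merge 17/41 + 24/41 → 1
L = 8/41 + 17/41 + 24/41 + 1 = 90/41 ≈ 2.195 bits/symbol.

2.195 bits/symbol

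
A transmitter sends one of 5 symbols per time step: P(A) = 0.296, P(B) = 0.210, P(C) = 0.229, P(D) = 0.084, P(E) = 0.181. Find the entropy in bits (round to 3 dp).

2.226 bits

H = −Σ pᵢ log₂ pᵢ.
−0.296·log₂(0.296) = 0.5199
−0.210·log₂(0.210) = 0.4728
−0.229·log₂(0.229) = 0.4870
−0.084·log₂(0.084) = 0.3002
−0.181·log₂(0.181) = 0.4463
Sum ≈ 2.2262 → 2.226 bits.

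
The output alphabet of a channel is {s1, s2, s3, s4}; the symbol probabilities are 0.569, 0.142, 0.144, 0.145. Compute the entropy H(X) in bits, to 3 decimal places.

H = −Σ pᵢ log₂ pᵢ.
−0.569·log₂(0.569) = 0.4629
−0.142·log₂(0.142) = 0.3999
−0.144·log₂(0.144) = 0.4026
−0.145·log₂(0.145) = 0.4040
Sum ≈ 1.6693 → 1.669 bits.

1.669 bits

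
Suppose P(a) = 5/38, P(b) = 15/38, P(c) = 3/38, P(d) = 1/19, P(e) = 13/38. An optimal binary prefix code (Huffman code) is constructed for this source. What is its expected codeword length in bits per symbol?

Repeatedly combine the two least-probable nodes; the expected code length is the sum of the merged weights.
merge 1/19 + 3/38 → 5/38
merge 5/38 + 5/38 → 5/19
merge 5/19 + 13/38 → 23/38
merge 15/38 + 23/38 → 1
L = 5/38 + 5/19 + 23/38 + 1 = 2 bits/symbol.

2 bits/symbol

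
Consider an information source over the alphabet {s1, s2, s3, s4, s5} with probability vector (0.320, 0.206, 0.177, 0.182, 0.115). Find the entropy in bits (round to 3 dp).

H = −Σ pᵢ log₂ pᵢ.
−0.320·log₂(0.320) = 0.5260
−0.206·log₂(0.206) = 0.4695
−0.177·log₂(0.177) = 0.4422
−0.182·log₂(0.182) = 0.4474
−0.115·log₂(0.115) = 0.3588
Sum ≈ 2.2439 → 2.244 bits.

2.244 bits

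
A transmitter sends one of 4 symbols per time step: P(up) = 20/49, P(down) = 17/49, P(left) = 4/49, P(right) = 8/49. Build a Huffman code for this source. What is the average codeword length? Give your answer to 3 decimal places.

Repeatedly combine the two least-probable nodes; the expected code length is the sum of the merged weights.
merge 4/49 + 8/49 → 12/49
merge 12/49 + 17/49 → 29/49
merge 20/49 + 29/49 → 1
L = 12/49 + 29/49 + 1 = 90/49 ≈ 1.837 bits/symbol.

1.837 bits/symbol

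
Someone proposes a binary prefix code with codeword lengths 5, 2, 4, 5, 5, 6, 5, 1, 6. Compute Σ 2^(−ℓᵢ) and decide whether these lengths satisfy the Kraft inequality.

With common denominator 2^6 = 64: Σ 2^(−ℓᵢ) = 2/64 + 16/64 + 4/64 + 2/64 + 2/64 + 1/64 + 2/64 + 32/64 + 1/64 = 62/64 = 0.96875.
Kraft's inequality requires Σ ≤ 1; here Σ = 0.96875 ≤ 1, so such a prefix code exists.

0.96875; yes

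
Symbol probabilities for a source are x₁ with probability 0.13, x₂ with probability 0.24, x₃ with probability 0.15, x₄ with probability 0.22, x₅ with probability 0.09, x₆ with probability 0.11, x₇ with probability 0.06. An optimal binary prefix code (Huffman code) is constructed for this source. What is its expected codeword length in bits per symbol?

Repeatedly combine the two least-probable nodes; the expected code length is the sum of the merged weights.
merge 3/50 + 9/100 → 3/20
merge 11/100 + 13/100 → 6/25
merge 3/20 + 3/20 → 3/10
merge 11/50 + 6/25 → 23/50
merge 6/25 + 3/10 → 27/50
merge 23/50 + 27/50 → 1
L = 3/20 + 6/25 + 3/10 + 23/50 + 27/50 + 1 = 269/100 = 2.69 bits/symbol.

2.69 bits/symbol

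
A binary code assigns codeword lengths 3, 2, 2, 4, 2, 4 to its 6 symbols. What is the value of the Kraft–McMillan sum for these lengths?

1

With common denominator 2^4 = 16: Σ 2^(−ℓᵢ) = 2/16 + 4/16 + 4/16 + 1/16 + 4/16 + 1/16 = 16/16 = 1.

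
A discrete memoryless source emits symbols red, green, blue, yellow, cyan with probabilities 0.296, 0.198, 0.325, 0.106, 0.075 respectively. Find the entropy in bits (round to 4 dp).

H = −Σ pᵢ log₂ pᵢ.
−0.296·log₂(0.296) = 0.5199
−0.198·log₂(0.198) = 0.4626
−0.325·log₂(0.325) = 0.5270
−0.106·log₂(0.106) = 0.3432
−0.075·log₂(0.075) = 0.2803
Sum ≈ 2.1330 → 2.1330 bits.

2.1330 bits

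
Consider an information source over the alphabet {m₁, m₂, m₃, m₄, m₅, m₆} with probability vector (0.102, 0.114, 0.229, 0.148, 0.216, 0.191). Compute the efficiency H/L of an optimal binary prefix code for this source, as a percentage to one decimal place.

98.7%

Entropy H = −Σ p log₂ p ≈ 2.5217 bits.
Huffman merges: 51/500+57/500→27/125; 37/250+191/1000→339/1000; 27/125+27/125→54/125; 229/1000+339/1000→71/125; 54/125+71/125→1. L = 511/200 ≈ 2.5550.
Efficiency = H/L = 2.5217/2.5550 = 98.7%.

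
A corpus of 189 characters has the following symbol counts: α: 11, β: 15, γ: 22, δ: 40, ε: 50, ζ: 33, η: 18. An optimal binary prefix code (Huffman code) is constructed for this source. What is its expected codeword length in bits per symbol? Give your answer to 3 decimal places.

Probabilities are the counts divided by 189.
Repeatedly combine the two least-probable nodes; the expected code length is the sum of the merged weights.
merge 11/189 + 5/63 → 26/189
merge 2/21 + 22/189 → 40/189
merge 26/189 + 11/63 → 59/189
merge 40/189 + 40/189 → 80/189
merge 50/189 + 59/189 → 109/189
merge 80/189 + 109/189 → 1
L = 26/189 + 40/189 + 59/189 + 80/189 + 109/189 + 1 = 503/189 ≈ 2.661 bits/symbol.

2.661 bits/symbol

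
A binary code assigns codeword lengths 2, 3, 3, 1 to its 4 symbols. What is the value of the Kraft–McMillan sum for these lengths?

1

With common denominator 2^3 = 8: Σ 2^(−ℓᵢ) = 2/8 + 1/8 + 1/8 + 4/8 = 8/8 = 1.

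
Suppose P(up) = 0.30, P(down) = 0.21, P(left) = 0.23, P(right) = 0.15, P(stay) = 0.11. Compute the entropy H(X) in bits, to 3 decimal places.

2.242 bits

H = −Σ pᵢ log₂ pᵢ.
−0.30·log₂(0.30) = 0.5211
−0.21·log₂(0.21) = 0.4728
−0.23·log₂(0.23) = 0.4877
−0.15·log₂(0.15) = 0.4105
−0.11·log₂(0.11) = 0.3503
Sum ≈ 2.2424 → 2.242 bits.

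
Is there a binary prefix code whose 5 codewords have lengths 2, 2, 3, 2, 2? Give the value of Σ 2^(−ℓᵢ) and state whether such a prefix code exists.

1.125; no

With common denominator 2^3 = 8: Σ 2^(−ℓᵢ) = 2/8 + 2/8 + 1/8 + 2/8 + 2/8 = 9/8 = 1.125.
Kraft's inequality requires Σ ≤ 1; here Σ = 1.125 > 1, so no such prefix code exists.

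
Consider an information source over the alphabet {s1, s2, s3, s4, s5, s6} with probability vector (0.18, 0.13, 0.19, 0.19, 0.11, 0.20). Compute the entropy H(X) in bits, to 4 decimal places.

H = −Σ pᵢ log₂ pᵢ.
−0.18·log₂(0.18) = 0.4453
−0.13·log₂(0.13) = 0.3826
−0.19·log₂(0.19) = 0.4552
−0.19·log₂(0.19) = 0.4552
−0.11·log₂(0.11) = 0.3503
−0.20·log₂(0.20) = 0.4644
Sum ≈ 2.5531 → 2.5531 bits.

2.5531 bits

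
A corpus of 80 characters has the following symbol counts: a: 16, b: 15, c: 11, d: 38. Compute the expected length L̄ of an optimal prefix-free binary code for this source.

1.85 bits/symbol

Probabilities are the counts divided by 80.
Repeatedly combine the two least-probable nodes; the expected code length is the sum of the merged weights.
merge 11/80 + 3/16 → 13/40
merge 1/5 + 13/40 → 21/40
merge 19/40 + 21/40 → 1
L = 13/40 + 21/40 + 1 = 37/20 = 1.85 bits/symbol.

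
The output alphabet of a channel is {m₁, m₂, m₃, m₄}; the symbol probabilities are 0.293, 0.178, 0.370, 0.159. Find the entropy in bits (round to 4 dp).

1.9147 bits

H = −Σ pᵢ log₂ pᵢ.
−0.293·log₂(0.293) = 0.5189
−0.178·log₂(0.178) = 0.4432
−0.370·log₂(0.370) = 0.5307
−0.159·log₂(0.159) = 0.4218
Sum ≈ 1.9147 → 1.9147 bits.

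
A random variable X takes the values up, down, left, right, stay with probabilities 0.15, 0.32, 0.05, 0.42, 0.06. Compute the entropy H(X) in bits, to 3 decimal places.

H = −Σ pᵢ log₂ pᵢ.
−0.15·log₂(0.15) = 0.4105
−0.32·log₂(0.32) = 0.5260
−0.05·log₂(0.05) = 0.2161
−0.42·log₂(0.42) = 0.5256
−0.06·log₂(0.06) = 0.2435
Sum ≈ 1.9219 → 1.922 bits.

1.922 bits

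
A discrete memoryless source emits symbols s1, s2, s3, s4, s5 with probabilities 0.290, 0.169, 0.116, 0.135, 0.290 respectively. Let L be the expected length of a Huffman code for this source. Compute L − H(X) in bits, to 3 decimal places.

Entropy H = −Σ p log₂ p ≈ 2.2198 bits.
Huffman merges: 29/250+27/200→251/1000; 169/1000+251/1000→21/50; 29/100+29/100→29/50; 21/50+29/50→1. L = 2251/1000 ≈ 2.2510.
L − H = 2.2510 − 2.2198 = 0.031 bits.

0.031 bits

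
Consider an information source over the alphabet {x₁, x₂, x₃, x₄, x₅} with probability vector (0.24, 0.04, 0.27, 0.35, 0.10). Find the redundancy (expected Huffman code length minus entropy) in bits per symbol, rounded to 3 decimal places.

0.088 bits

Entropy H = −Σ p log₂ p ≈ 2.0522 bits.
Huffman merges: 1/25+1/10→7/50; 7/50+6/25→19/50; 27/100+7/20→31/50; 19/50+31/50→1. L = 107/50 ≈ 2.1400.
L − H = 2.1400 − 2.0522 = 0.088 bits.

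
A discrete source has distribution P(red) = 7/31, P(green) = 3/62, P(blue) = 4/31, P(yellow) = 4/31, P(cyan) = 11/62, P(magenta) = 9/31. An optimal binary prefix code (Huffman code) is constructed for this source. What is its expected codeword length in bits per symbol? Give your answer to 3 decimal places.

2.484 bits/symbol

Repeatedly combine the two least-probable nodes; the expected code length is the sum of the merged weights.
merge 3/62 + 4/31 → 11/62
merge 4/31 + 11/62 → 19/62
merge 11/62 + 7/31 → 25/62
merge 9/31 + 19/62 → 37/62
merge 25/62 + 37/62 → 1
L = 11/62 + 19/62 + 25/62 + 37/62 + 1 = 77/31 ≈ 2.484 bits/symbol.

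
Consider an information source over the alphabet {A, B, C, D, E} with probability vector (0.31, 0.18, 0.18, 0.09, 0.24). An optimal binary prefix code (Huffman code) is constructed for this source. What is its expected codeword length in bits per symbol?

Repeatedly combine the two least-probable nodes; the expected code length is the sum of the merged weights.
merge 9/100 + 9/50 → 27/100
merge 9/50 + 6/25 → 21/50
merge 27/100 + 31/100 → 29/50
merge 21/50 + 29/50 → 1
L = 27/100 + 21/50 + 29/50 + 1 = 227/100 = 2.27 bits/symbol.

2.27 bits/symbol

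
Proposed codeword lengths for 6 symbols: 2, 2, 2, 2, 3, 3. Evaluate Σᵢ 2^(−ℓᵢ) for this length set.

1.25

With common denominator 2^3 = 8: Σ 2^(−ℓᵢ) = 2/8 + 2/8 + 2/8 + 2/8 + 1/8 + 1/8 = 10/8 = 1.25.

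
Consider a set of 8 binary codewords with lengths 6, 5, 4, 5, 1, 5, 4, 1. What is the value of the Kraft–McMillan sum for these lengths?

1.234375

With common denominator 2^6 = 64: Σ 2^(−ℓᵢ) = 1/64 + 2/64 + 4/64 + 2/64 + 32/64 + 2/64 + 4/64 + 32/64 = 79/64 = 1.234375.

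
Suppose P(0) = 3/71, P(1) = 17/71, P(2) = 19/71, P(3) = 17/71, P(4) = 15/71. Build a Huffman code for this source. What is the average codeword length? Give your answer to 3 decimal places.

Repeatedly combine the two least-probable nodes; the expected code length is the sum of the merged weights.
merge 3/71 + 15/71 → 18/71
merge 17/71 + 17/71 → 34/71
merge 18/71 + 19/71 → 37/71
merge 34/71 + 37/71 → 1
L = 18/71 + 34/71 + 37/71 + 1 = 160/71 ≈ 2.254 bits/symbol.

2.254 bits/symbol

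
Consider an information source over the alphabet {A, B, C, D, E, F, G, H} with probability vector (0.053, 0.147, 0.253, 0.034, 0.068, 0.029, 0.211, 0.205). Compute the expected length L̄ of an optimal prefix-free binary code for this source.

Repeatedly combine the two least-probable nodes; the expected code length is the sum of the merged weights.
merge 29/1000 + 17/500 → 63/1000
merge 53/1000 + 63/1000 → 29/250
merge 17/250 + 29/250 → 23/125
merge 147/1000 + 23/125 → 331/1000
merge 41/200 + 211/1000 → 52/125
merge 253/1000 + 331/1000 → 73/125
merge 52/125 + 73/125 → 1
L = 63/1000 + 29/250 + 23/125 + 331/1000 + 52/125 + 73/125 + 1 = 1347/500 = 2.694 bits/symbol.

2.694 bits/symbol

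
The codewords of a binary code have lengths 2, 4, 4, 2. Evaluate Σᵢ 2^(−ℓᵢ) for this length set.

With common denominator 2^4 = 16: Σ 2^(−ℓᵢ) = 4/16 + 1/16 + 1/16 + 4/16 = 10/16 = 0.625.

0.625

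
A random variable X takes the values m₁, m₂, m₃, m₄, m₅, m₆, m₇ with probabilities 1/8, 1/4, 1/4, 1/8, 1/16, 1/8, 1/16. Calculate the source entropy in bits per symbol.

Each probability is a power of 1/2, so log₂(1/p) is an integer.
H = Σ p·log₂(1/p) = 1/8·3 + 1/4·2 + 1/4·2 + 1/8·3 + 1/16·4 + 1/8·3 + 1/16·4 = 2.625 bits.

2.625 bits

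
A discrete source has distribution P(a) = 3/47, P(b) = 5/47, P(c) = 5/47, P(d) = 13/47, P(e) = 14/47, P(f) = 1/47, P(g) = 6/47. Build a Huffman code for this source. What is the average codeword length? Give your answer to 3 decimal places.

2.511 bits/symbol

Repeatedly combine the two least-probable nodes; the expected code length is the sum of the merged weights.
merge 1/47 + 3/47 → 4/47
merge 4/47 + 5/47 → 9/47
merge 5/47 + 6/47 → 11/47
merge 9/47 + 11/47 → 20/47
merge 13/47 + 14/47 → 27/47
merge 20/47 + 27/47 → 1
L = 4/47 + 9/47 + 11/47 + 20/47 + 27/47 + 1 = 118/47 ≈ 2.511 bits/symbol.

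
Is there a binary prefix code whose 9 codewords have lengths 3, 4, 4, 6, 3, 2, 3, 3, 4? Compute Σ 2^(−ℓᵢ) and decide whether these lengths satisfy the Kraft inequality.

0.953125; yes

With common denominator 2^6 = 64: Σ 2^(−ℓᵢ) = 8/64 + 4/64 + 4/64 + 1/64 + 8/64 + 16/64 + 8/64 + 8/64 + 4/64 = 61/64 = 0.953125.
Kraft's inequality requires Σ ≤ 1; here Σ = 0.953125 ≤ 1, so such a prefix code exists.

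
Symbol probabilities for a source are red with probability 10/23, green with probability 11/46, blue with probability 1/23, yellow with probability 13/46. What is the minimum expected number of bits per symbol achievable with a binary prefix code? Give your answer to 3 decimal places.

1.848 bits/symbol

Repeatedly combine the two least-probable nodes; the expected code length is the sum of the merged weights.
merge 1/23 + 11/46 → 13/46
merge 13/46 + 13/46 → 13/23
merge 10/23 + 13/23 → 1
L = 13/46 + 13/23 + 1 = 85/46 ≈ 1.848 bits/symbol.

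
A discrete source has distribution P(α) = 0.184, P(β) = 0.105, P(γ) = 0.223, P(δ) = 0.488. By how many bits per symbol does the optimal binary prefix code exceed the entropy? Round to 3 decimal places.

0.022 bits

Entropy H = −Σ p log₂ p ≈ 1.7787 bits.
Huffman merges: 21/200+23/125→289/1000; 223/1000+289/1000→64/125; 61/125+64/125→1. L = 1801/1000 ≈ 1.8010.
L − H = 1.8010 − 1.7787 = 0.022 bits.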